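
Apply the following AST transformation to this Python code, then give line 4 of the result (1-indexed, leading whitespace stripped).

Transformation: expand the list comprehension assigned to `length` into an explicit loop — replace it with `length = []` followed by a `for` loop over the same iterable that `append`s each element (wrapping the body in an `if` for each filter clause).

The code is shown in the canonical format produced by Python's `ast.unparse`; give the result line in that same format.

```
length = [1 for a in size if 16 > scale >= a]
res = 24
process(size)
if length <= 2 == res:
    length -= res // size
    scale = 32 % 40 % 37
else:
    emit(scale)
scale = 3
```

Transformed code:
length = []
for a in size:
    if 16 > scale >= a:
        length.append(1)
res = 24
process(size)
if length <= 2 == res:
    length -= res // size
    scale = 32 % 40 % 37
else:
    emit(scale)
scale = 3

length.append(1)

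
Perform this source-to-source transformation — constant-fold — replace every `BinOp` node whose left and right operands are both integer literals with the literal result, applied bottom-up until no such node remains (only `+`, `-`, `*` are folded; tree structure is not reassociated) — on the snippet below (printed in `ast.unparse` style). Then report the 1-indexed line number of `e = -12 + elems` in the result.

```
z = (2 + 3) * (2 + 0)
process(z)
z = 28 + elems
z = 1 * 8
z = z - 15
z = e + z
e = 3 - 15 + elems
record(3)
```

Transformed code:
z = 10
process(z)
z = 28 + elems
z = 8
z = z - 15
z = e + z
e = -12 + elems
record(3)

7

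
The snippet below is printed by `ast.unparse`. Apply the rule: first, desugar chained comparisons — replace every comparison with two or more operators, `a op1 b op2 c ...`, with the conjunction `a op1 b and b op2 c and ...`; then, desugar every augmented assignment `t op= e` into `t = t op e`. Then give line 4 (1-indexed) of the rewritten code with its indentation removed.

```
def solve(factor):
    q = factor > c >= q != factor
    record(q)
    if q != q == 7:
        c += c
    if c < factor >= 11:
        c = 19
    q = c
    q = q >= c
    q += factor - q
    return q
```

Transformed code:
def solve(factor):
    q = factor > c and c >= q and (q != factor)
    record(q)
    if q != q and q == 7:
        c = c + c
    if c < factor and factor >= 11:
        c = 19
    q = c
    q = q >= c
    q = q + (factor - q)
    return q

if q != q and q == 7:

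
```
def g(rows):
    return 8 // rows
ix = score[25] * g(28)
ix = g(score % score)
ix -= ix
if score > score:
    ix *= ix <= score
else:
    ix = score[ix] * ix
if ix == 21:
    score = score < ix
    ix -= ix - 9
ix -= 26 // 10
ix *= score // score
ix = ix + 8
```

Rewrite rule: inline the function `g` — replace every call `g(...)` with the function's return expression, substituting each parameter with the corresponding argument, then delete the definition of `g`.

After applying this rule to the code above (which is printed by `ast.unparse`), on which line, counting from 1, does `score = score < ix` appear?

Transformed code:
ix = score[25] * (8 // 28)
ix = 8 // (score % score)
ix -= ix
if score > score:
    ix *= ix <= score
else:
    ix = score[ix] * ix
if ix == 21:
    score = score < ix
    ix -= ix - 9
ix -= 26 // 10
ix *= score // score
ix = ix + 8

9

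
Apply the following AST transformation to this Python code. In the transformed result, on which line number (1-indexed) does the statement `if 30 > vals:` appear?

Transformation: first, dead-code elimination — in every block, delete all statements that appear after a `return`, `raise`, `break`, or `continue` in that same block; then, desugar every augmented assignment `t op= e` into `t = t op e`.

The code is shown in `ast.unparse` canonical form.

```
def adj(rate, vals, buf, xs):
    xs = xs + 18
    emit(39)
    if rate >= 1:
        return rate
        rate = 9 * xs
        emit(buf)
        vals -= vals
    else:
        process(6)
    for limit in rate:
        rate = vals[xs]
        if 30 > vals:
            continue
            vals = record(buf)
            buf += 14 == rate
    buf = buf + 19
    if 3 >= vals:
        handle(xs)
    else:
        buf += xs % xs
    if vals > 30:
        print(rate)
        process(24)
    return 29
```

10

Transformed code:
def adj(rate, vals, buf, xs):
    xs = xs + 18
    emit(39)
    if rate >= 1:
        return rate
    else:
        process(6)
    for limit in rate:
        rate = vals[xs]
        if 30 > vals:
            continue
    buf = buf + 19
    if 3 >= vals:
        handle(xs)
    else:
        buf = buf + xs % xs
    if vals > 30:
        print(rate)
        process(24)
    return 29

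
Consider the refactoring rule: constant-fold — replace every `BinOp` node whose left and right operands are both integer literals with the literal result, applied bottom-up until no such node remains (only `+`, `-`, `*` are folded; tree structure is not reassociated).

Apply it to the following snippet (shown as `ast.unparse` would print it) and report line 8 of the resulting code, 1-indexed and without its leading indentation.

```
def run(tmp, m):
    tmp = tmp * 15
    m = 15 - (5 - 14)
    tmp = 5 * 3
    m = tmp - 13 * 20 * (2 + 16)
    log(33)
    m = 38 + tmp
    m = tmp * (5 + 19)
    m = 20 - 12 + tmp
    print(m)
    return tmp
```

m = tmp * 24

Transformed code:
def run(tmp, m):
    tmp = tmp * 15
    m = 24
    tmp = 15
    m = tmp - 4680
    log(33)
    m = 38 + tmp
    m = tmp * 24
    m = 8 + tmp
    print(m)
    return tmp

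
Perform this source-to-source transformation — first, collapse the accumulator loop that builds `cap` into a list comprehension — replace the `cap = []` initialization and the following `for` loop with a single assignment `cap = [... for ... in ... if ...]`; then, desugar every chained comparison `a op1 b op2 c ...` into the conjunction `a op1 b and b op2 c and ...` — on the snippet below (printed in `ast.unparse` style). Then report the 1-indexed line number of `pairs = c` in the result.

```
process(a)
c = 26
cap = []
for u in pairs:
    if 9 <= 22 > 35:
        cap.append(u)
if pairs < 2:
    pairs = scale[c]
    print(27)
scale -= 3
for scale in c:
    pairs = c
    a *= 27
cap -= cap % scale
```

Transformed code:
process(a)
c = 26
cap = [u for u in pairs if 9 <= 22 and 22 > 35]
if pairs < 2:
    pairs = scale[c]
    print(27)
scale -= 3
for scale in c:
    pairs = c
    a *= 27
cap -= cap % scale

9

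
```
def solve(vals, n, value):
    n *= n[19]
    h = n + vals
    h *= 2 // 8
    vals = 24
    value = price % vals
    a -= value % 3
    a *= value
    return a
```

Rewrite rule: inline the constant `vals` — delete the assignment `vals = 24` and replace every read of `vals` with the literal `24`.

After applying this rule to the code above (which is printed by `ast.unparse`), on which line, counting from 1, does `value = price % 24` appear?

5

Transformed code:
def solve(vals, n, value):
    n *= n[19]
    h = n + 24
    h *= 2 // 8
    value = price % 24
    a -= value % 3
    a *= value
    return a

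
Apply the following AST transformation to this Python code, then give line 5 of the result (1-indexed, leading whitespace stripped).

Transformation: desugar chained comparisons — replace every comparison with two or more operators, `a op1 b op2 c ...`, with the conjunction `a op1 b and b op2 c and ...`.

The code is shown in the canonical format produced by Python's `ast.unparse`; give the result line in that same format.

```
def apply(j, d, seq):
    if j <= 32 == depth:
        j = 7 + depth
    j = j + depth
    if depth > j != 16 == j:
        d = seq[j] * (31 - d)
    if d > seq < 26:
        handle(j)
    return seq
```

Transformed code:
def apply(j, d, seq):
    if j <= 32 and 32 == depth:
        j = 7 + depth
    j = j + depth
    if depth > j and j != 16 and (16 == j):
        d = seq[j] * (31 - d)
    if d > seq and seq < 26:
        handle(j)
    return seq

if depth > j and j != 16 and (16 == j):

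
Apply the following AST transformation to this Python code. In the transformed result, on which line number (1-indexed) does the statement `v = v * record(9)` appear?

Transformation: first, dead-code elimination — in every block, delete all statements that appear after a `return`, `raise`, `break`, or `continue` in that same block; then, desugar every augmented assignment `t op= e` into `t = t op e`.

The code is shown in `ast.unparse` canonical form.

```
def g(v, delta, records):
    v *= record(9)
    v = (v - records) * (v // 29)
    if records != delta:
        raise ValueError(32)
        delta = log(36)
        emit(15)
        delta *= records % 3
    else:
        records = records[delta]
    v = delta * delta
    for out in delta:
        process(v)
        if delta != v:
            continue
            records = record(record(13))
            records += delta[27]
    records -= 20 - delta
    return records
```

2

Transformed code:
def g(v, delta, records):
    v = v * record(9)
    v = (v - records) * (v // 29)
    if records != delta:
        raise ValueError(32)
    else:
        records = records[delta]
    v = delta * delta
    for out in delta:
        process(v)
        if delta != v:
            continue
    records = records - (20 - delta)
    return records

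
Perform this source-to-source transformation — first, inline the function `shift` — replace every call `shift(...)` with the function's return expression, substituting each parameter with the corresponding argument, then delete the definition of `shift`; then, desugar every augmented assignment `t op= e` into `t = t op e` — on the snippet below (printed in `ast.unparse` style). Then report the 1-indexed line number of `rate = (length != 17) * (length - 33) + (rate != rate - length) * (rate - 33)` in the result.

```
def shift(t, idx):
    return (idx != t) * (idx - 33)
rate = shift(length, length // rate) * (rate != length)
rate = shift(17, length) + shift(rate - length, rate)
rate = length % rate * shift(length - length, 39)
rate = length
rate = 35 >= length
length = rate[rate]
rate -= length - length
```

2

Transformed code:
rate = (length // rate != length) * (length // rate - 33) * (rate != length)
rate = (length != 17) * (length - 33) + (rate != rate - length) * (rate - 33)
rate = length % rate * ((39 != length - length) * (39 - 33))
rate = length
rate = 35 >= length
length = rate[rate]
rate = rate - (length - length)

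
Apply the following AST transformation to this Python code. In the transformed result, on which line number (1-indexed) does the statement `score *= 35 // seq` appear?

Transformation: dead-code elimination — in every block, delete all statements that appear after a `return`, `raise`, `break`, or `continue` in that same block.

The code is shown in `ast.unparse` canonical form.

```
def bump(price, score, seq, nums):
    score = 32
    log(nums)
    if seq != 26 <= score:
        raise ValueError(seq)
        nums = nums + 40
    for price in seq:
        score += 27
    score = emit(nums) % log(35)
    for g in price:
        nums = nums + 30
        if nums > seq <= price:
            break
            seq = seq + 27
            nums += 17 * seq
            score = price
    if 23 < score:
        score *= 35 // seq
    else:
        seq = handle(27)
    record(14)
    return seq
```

Transformed code:
def bump(price, score, seq, nums):
    score = 32
    log(nums)
    if seq != 26 <= score:
        raise ValueError(seq)
    for price in seq:
        score += 27
    score = emit(nums) % log(35)
    for g in price:
        nums = nums + 30
        if nums > seq <= price:
            break
    if 23 < score:
        score *= 35 // seq
    else:
        seq = handle(27)
    record(14)
    return seq

14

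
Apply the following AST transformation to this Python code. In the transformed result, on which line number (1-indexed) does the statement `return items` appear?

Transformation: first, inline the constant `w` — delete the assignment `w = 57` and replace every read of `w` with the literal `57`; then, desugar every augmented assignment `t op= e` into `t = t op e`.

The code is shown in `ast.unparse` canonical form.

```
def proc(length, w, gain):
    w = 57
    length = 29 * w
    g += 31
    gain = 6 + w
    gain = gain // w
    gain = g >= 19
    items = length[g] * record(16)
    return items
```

Transformed code:
def proc(length, w, gain):
    length = 29 * 57
    g = g + 31
    gain = 6 + 57
    gain = gain // 57
    gain = g >= 19
    items = length[g] * record(16)
    return items

8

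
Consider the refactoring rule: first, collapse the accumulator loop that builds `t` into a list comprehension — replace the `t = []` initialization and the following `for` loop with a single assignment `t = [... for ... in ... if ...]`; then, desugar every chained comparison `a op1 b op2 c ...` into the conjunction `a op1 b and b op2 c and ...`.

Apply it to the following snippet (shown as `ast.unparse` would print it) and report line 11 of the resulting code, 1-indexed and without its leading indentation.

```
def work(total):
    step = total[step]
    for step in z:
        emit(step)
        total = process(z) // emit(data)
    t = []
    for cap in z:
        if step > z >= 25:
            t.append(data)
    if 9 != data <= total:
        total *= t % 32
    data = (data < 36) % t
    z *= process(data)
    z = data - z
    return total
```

Transformed code:
def work(total):
    step = total[step]
    for step in z:
        emit(step)
        total = process(z) // emit(data)
    t = [data for cap in z if step > z and z >= 25]
    if 9 != data and data <= total:
        total *= t % 32
    data = (data < 36) % t
    z *= process(data)
    z = data - z
    return total

z = data - z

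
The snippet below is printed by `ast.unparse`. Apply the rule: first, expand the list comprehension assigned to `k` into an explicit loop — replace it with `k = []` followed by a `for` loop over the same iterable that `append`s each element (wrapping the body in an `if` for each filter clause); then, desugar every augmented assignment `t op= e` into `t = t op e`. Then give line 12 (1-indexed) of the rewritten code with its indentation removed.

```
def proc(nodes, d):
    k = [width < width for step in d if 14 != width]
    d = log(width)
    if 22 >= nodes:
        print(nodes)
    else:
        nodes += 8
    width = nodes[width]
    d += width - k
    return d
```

Transformed code:
def proc(nodes, d):
    k = []
    for step in d:
        if 14 != width:
            k.append(width < width)
    d = log(width)
    if 22 >= nodes:
        print(nodes)
    else:
        nodes = nodes + 8
    width = nodes[width]
    d = d + (width - k)
    return d

d = d + (width - k)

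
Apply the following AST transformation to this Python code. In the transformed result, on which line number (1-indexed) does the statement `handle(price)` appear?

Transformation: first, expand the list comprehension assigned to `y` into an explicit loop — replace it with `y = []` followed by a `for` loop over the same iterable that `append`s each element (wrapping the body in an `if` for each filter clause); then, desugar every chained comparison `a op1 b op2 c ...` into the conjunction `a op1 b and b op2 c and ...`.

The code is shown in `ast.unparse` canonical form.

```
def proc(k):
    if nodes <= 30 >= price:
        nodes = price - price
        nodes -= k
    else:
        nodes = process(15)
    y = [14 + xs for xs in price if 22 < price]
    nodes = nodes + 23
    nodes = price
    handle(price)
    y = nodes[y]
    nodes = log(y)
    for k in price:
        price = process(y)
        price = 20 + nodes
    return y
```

Transformed code:
def proc(k):
    if nodes <= 30 and 30 >= price:
        nodes = price - price
        nodes -= k
    else:
        nodes = process(15)
    y = []
    for xs in price:
        if 22 < price:
            y.append(14 + xs)
    nodes = nodes + 23
    nodes = price
    handle(price)
    y = nodes[y]
    nodes = log(y)
    for k in price:
        price = process(y)
        price = 20 + nodes
    return y

13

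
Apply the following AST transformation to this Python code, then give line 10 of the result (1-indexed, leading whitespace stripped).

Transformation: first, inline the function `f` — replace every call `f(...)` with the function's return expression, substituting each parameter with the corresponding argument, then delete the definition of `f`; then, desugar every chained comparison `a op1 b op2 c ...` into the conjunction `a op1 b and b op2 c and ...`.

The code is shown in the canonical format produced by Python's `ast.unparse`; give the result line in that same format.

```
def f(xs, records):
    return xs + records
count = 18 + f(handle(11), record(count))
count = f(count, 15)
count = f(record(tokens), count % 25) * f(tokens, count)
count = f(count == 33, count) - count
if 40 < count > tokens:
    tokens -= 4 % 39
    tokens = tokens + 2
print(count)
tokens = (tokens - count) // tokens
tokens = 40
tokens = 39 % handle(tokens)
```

tokens = 40

Transformed code:
count = 18 + (handle(11) + record(count))
count = count + 15
count = (record(tokens) + count % 25) * (tokens + count)
count = (count == 33) + count - count
if 40 < count and count > tokens:
    tokens -= 4 % 39
    tokens = tokens + 2
print(count)
tokens = (tokens - count) // tokens
tokens = 40
tokens = 39 % handle(tokens)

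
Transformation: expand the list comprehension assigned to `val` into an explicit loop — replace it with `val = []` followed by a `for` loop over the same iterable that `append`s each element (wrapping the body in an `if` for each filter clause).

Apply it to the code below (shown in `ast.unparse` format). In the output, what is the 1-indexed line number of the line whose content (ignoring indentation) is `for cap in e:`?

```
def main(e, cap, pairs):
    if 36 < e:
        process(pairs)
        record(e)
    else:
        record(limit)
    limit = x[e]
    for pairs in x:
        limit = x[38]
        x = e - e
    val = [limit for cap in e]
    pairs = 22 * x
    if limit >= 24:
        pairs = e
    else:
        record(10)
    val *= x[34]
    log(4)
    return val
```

Transformed code:
def main(e, cap, pairs):
    if 36 < e:
        process(pairs)
        record(e)
    else:
        record(limit)
    limit = x[e]
    for pairs in x:
        limit = x[38]
        x = e - e
    val = []
    for cap in e:
        val.append(limit)
    pairs = 22 * x
    if limit >= 24:
        pairs = e
    else:
        record(10)
    val *= x[34]
    log(4)
    return val

12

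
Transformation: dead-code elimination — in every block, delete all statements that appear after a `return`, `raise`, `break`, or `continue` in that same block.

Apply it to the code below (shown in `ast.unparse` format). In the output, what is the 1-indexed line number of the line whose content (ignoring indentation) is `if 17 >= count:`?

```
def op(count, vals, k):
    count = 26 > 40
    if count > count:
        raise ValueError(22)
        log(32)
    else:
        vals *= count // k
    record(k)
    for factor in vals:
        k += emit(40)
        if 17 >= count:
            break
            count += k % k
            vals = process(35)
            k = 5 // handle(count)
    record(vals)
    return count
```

Transformed code:
def op(count, vals, k):
    count = 26 > 40
    if count > count:
        raise ValueError(22)
    else:
        vals *= count // k
    record(k)
    for factor in vals:
        k += emit(40)
        if 17 >= count:
            break
    record(vals)
    return count

10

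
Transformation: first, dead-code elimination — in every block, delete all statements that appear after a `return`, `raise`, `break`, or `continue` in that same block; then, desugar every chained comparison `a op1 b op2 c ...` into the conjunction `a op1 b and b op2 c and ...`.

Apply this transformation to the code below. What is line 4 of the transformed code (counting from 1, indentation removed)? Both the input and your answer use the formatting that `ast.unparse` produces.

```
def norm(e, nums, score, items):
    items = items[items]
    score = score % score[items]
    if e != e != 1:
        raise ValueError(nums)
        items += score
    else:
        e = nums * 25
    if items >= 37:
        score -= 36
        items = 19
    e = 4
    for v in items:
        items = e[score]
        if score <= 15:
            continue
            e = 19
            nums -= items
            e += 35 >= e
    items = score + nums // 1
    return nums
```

Transformed code:
def norm(e, nums, score, items):
    items = items[items]
    score = score % score[items]
    if e != e and e != 1:
        raise ValueError(nums)
    else:
        e = nums * 25
    if items >= 37:
        score -= 36
        items = 19
    e = 4
    for v in items:
        items = e[score]
        if score <= 15:
            continue
    items = score + nums // 1
    return nums

if e != e and e != 1:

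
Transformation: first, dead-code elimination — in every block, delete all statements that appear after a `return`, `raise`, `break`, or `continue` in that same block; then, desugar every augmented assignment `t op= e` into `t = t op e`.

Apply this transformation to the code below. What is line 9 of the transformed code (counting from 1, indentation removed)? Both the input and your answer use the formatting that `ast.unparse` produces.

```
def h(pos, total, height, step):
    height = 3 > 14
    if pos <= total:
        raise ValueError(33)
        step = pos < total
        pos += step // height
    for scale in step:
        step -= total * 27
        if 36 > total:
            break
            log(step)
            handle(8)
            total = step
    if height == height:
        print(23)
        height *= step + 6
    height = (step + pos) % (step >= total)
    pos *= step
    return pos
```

Transformed code:
def h(pos, total, height, step):
    height = 3 > 14
    if pos <= total:
        raise ValueError(33)
    for scale in step:
        step = step - total * 27
        if 36 > total:
            break
    if height == height:
        print(23)
        height = height * (step + 6)
    height = (step + pos) % (step >= total)
    pos = pos * step
    return pos

if height == height:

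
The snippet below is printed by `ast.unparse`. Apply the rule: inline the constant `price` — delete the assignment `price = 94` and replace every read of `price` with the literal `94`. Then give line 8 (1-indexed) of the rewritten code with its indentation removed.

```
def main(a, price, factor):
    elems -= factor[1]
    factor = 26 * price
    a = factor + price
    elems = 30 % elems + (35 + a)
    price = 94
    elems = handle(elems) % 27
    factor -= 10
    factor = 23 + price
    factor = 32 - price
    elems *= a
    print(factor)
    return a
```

factor = 23 + 94

Transformed code:
def main(a, price, factor):
    elems -= factor[1]
    factor = 26 * 94
    a = factor + 94
    elems = 30 % elems + (35 + a)
    elems = handle(elems) % 27
    factor -= 10
    factor = 23 + 94
    factor = 32 - 94
    elems *= a
    print(factor)
    return a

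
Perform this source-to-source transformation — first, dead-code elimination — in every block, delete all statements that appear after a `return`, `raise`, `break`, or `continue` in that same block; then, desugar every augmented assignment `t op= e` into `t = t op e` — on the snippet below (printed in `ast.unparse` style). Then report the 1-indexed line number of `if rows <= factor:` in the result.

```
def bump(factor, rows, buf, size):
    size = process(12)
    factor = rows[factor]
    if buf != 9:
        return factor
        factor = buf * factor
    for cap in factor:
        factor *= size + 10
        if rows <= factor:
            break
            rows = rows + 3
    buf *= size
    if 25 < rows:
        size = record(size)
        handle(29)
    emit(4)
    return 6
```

Transformed code:
def bump(factor, rows, buf, size):
    size = process(12)
    factor = rows[factor]
    if buf != 9:
        return factor
    for cap in factor:
        factor = factor * (size + 10)
        if rows <= factor:
            break
    buf = buf * size
    if 25 < rows:
        size = record(size)
        handle(29)
    emit(4)
    return 6

8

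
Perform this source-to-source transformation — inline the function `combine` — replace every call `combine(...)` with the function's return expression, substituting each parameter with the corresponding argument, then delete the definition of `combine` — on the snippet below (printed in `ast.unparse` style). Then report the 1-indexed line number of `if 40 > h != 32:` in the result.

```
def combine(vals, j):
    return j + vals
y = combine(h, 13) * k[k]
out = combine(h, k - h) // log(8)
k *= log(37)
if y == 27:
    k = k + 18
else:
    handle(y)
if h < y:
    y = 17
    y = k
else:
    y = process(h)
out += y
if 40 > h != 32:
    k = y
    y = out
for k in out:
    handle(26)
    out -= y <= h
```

Transformed code:
y = (13 + h) * k[k]
out = (k - h + h) // log(8)
k *= log(37)
if y == 27:
    k = k + 18
else:
    handle(y)
if h < y:
    y = 17
    y = k
else:
    y = process(h)
out += y
if 40 > h != 32:
    k = y
    y = out
for k in out:
    handle(26)
    out -= y <= h

14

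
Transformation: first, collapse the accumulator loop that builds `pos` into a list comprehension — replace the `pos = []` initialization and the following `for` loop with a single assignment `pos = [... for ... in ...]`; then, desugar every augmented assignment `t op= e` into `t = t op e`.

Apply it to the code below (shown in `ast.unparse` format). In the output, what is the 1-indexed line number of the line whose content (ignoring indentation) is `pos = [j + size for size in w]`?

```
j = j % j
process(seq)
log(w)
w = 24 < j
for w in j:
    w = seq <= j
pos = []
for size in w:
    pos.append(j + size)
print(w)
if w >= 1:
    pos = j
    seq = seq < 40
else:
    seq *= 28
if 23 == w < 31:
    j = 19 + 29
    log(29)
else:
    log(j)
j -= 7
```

7

Transformed code:
j = j % j
process(seq)
log(w)
w = 24 < j
for w in j:
    w = seq <= j
pos = [j + size for size in w]
print(w)
if w >= 1:
    pos = j
    seq = seq < 40
else:
    seq = seq * 28
if 23 == w < 31:
    j = 19 + 29
    log(29)
else:
    log(j)
j = j - 7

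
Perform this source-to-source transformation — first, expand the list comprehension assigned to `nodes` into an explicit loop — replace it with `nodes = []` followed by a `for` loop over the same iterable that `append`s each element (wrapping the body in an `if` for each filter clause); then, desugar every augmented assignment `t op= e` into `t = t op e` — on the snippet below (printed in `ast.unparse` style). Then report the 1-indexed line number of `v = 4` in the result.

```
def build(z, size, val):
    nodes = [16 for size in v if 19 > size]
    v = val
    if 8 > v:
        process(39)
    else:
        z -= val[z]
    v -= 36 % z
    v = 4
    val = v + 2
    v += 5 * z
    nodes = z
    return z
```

Transformed code:
def build(z, size, val):
    nodes = []
    for size in v:
        if 19 > size:
            nodes.append(16)
    v = val
    if 8 > v:
        process(39)
    else:
        z = z - val[z]
    v = v - 36 % z
    v = 4
    val = v + 2
    v = v + 5 * z
    nodes = z
    return z

12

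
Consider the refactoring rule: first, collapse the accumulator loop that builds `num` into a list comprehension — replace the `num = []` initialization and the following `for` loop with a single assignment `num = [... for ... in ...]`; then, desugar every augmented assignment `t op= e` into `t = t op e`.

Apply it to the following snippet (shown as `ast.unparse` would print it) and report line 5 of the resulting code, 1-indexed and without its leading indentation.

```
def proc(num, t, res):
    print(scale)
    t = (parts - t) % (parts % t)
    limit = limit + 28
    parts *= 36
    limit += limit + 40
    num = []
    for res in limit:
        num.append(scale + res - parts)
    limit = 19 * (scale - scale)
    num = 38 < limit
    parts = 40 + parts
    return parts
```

Transformed code:
def proc(num, t, res):
    print(scale)
    t = (parts - t) % (parts % t)
    limit = limit + 28
    parts = parts * 36
    limit = limit + (limit + 40)
    num = [scale + res - parts for res in limit]
    limit = 19 * (scale - scale)
    num = 38 < limit
    parts = 40 + parts
    return parts

parts = parts * 36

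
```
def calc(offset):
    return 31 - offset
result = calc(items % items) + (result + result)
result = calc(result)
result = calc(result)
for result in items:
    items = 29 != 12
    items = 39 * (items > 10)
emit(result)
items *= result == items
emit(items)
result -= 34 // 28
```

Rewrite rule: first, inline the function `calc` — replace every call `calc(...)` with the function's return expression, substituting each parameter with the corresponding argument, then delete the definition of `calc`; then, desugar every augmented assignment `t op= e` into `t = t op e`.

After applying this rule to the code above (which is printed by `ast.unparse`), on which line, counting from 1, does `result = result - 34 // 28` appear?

Transformed code:
result = 31 - items % items + (result + result)
result = 31 - result
result = 31 - result
for result in items:
    items = 29 != 12
    items = 39 * (items > 10)
emit(result)
items = items * (result == items)
emit(items)
result = result - 34 // 28

10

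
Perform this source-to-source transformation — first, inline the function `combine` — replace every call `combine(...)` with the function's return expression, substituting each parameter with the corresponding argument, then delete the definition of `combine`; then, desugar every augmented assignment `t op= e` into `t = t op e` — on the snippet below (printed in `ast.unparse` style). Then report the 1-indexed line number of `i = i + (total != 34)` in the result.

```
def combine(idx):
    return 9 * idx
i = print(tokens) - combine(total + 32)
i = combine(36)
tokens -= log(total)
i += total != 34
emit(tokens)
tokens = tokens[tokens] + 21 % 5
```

4

Transformed code:
i = print(tokens) - 9 * (total + 32)
i = 9 * 36
tokens = tokens - log(total)
i = i + (total != 34)
emit(tokens)
tokens = tokens[tokens] + 21 % 5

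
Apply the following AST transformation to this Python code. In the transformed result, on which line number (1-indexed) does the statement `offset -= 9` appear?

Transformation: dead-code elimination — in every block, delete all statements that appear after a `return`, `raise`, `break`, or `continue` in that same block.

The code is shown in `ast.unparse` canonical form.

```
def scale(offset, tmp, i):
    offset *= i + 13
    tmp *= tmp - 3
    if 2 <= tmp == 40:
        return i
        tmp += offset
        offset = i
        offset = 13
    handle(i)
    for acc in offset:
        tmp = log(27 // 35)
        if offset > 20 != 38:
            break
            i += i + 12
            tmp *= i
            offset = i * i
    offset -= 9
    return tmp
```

11

Transformed code:
def scale(offset, tmp, i):
    offset *= i + 13
    tmp *= tmp - 3
    if 2 <= tmp == 40:
        return i
    handle(i)
    for acc in offset:
        tmp = log(27 // 35)
        if offset > 20 != 38:
            break
    offset -= 9
    return tmp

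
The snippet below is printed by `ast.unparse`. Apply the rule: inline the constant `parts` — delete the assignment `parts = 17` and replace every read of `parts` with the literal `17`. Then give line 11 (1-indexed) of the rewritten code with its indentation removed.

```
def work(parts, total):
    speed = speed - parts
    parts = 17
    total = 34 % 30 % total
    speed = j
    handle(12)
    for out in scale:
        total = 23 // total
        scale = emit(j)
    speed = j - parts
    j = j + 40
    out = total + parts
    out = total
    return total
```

Transformed code:
def work(parts, total):
    speed = speed - 17
    total = 34 % 30 % total
    speed = j
    handle(12)
    for out in scale:
        total = 23 // total
        scale = emit(j)
    speed = j - 17
    j = j + 40
    out = total + 17
    out = total
    return total

out = total + 17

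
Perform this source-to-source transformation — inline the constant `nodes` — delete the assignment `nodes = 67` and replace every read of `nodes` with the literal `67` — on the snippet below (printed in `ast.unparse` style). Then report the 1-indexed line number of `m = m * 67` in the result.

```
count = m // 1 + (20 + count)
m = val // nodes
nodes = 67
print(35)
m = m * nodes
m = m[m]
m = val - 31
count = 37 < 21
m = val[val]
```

4

Transformed code:
count = m // 1 + (20 + count)
m = val // 67
print(35)
m = m * 67
m = m[m]
m = val - 31
count = 37 < 21
m = val[val]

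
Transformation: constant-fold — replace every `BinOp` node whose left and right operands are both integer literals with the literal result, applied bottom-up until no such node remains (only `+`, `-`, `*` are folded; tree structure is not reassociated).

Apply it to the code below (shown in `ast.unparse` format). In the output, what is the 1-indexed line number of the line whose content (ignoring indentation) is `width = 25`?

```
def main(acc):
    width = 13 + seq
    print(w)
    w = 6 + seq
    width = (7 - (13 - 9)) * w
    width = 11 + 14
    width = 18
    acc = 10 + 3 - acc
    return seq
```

6

Transformed code:
def main(acc):
    width = 13 + seq
    print(w)
    w = 6 + seq
    width = 3 * w
    width = 25
    width = 18
    acc = 13 - acc
    return seq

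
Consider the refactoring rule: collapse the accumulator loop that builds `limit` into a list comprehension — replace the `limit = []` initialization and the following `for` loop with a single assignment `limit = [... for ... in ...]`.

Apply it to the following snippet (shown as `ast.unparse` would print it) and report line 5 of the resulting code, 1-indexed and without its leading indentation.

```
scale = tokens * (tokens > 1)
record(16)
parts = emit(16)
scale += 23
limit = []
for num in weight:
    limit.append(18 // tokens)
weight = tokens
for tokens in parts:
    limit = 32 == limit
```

limit = [18 // tokens for num in weight]

Transformed code:
scale = tokens * (tokens > 1)
record(16)
parts = emit(16)
scale += 23
limit = [18 // tokens for num in weight]
weight = tokens
for tokens in parts:
    limit = 32 == limit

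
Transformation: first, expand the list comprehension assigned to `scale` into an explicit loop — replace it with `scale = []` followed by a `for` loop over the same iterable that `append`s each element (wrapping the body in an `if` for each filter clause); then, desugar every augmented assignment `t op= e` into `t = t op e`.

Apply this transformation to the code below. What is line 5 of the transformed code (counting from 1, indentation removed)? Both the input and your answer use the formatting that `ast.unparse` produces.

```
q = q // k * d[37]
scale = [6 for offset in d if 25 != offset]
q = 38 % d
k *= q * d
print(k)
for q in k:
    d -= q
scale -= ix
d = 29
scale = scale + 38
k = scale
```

Transformed code:
q = q // k * d[37]
scale = []
for offset in d:
    if 25 != offset:
        scale.append(6)
q = 38 % d
k = k * (q * d)
print(k)
for q in k:
    d = d - q
scale = scale - ix
d = 29
scale = scale + 38
k = scale

scale.append(6)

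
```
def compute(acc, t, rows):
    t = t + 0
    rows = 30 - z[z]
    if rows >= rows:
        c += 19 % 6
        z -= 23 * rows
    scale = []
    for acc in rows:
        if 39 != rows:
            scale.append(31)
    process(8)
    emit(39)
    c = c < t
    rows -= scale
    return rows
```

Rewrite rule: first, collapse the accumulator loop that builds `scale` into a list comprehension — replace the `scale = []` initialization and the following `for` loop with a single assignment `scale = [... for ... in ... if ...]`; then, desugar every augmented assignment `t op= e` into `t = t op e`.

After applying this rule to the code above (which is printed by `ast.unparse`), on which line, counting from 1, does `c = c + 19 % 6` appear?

5

Transformed code:
def compute(acc, t, rows):
    t = t + 0
    rows = 30 - z[z]
    if rows >= rows:
        c = c + 19 % 6
        z = z - 23 * rows
    scale = [31 for acc in rows if 39 != rows]
    process(8)
    emit(39)
    c = c < t
    rows = rows - scale
    return rows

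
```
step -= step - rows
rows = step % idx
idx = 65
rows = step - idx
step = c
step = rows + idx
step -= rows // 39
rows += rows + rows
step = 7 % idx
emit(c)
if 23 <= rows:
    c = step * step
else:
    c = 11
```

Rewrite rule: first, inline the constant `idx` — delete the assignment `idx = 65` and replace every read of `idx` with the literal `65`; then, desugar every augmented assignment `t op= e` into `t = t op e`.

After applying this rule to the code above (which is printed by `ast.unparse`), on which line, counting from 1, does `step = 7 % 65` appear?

8

Transformed code:
step = step - (step - rows)
rows = step % 65
rows = step - 65
step = c
step = rows + 65
step = step - rows // 39
rows = rows + (rows + rows)
step = 7 % 65
emit(c)
if 23 <= rows:
    c = step * step
else:
    c = 11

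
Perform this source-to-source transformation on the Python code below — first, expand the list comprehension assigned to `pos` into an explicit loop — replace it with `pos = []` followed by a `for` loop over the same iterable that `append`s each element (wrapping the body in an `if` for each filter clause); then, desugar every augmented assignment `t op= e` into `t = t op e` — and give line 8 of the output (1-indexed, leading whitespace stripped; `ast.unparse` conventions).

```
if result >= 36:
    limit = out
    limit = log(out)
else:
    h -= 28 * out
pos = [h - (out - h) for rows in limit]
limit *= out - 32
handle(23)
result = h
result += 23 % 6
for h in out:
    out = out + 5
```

pos.append(h - (out - h))

Transformed code:
if result >= 36:
    limit = out
    limit = log(out)
else:
    h = h - 28 * out
pos = []
for rows in limit:
    pos.append(h - (out - h))
limit = limit * (out - 32)
handle(23)
result = h
result = result + 23 % 6
for h in out:
    out = out + 5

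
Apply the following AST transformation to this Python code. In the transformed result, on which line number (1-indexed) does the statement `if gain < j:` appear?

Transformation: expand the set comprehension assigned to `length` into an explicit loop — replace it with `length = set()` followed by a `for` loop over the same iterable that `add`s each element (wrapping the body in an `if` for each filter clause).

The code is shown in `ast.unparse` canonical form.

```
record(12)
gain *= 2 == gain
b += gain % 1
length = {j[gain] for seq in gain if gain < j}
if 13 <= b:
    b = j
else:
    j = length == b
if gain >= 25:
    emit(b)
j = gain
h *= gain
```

Transformed code:
record(12)
gain *= 2 == gain
b += gain % 1
length = set()
for seq in gain:
    if gain < j:
        length.add(j[gain])
if 13 <= b:
    b = j
else:
    j = length == b
if gain >= 25:
    emit(b)
j = gain
h *= gain

6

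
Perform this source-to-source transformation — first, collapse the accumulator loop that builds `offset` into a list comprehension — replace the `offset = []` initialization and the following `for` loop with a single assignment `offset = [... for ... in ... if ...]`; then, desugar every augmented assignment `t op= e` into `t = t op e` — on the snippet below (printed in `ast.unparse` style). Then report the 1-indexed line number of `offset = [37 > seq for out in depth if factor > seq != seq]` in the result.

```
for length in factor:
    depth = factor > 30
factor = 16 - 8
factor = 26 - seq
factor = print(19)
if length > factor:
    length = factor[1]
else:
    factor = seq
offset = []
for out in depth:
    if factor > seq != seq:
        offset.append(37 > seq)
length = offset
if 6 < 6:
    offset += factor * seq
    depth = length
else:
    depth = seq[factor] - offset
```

Transformed code:
for length in factor:
    depth = factor > 30
factor = 16 - 8
factor = 26 - seq
factor = print(19)
if length > factor:
    length = factor[1]
else:
    factor = seq
offset = [37 > seq for out in depth if factor > seq != seq]
length = offset
if 6 < 6:
    offset = offset + factor * seq
    depth = length
else:
    depth = seq[factor] - offset

10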